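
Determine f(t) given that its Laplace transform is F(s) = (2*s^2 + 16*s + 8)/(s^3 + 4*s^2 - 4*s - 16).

f(t) = 2*exp(2*t) + 2*exp(-2*t) - 2*exp(-4*t)

Factor the denominator: s^3 + 4*s^2 - 4*s - 16 = (s - 2)*(s + 2)*(s + 4).
Partial fraction decomposition gives [-2/(s + 4)] + [2/(s - 2)] + [2/(s + 2)].
Invert each term: -2/(s + 4) ↔ -2e^(-4t); 2/(s - 2) ↔ 2e^(2t); 2/(s + 2) ↔ 2e^(-2t).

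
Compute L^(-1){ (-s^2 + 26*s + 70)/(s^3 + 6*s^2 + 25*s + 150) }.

4*sin(5*t) + cos(5*t) - 2*exp(-6*t)

Factor the denominator: s^3 + 6*s^2 + 25*s + 150 = (s + 6)*(s^2 + 25).
Partial fraction decomposition gives [-2/(s + 6)] + [s/(s^2 + 25)] + [20/(s^2 + 25)].
Invert each term: -2/(s + 6) ↔ -2e^(-6t); 1·s/(s^2 + 25) ↔ cos(5t); 4·5/(s^2 + 25) ↔ 4sin(5t).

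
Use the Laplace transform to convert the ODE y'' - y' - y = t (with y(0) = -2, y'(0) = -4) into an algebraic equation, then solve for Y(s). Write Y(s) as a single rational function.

Y(s) = (-2*s^3 - 2*s^2 + 1)/(s^4 - s^3 - s^2)

Laplace-transform each side.
With L{y''} = s^2 Y - s·y(0) - y'(0) and L{y'} = sY - y(0), with y(0) = -2, y'(0) = -4: the LHS transforms to (s^2 - s - 1)Y - (-2*s - 2).
The right side is L{t} = s^(-2).
So (s^2 - s - 1)Y = s^(-2) + (-2*s - 2).
Divide through and combine into a single rational function.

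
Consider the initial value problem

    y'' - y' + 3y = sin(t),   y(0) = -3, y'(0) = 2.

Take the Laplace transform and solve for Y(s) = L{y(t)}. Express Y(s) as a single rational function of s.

Y(s) = (-3*s^3 + 5*s^2 - 3*s + 6)/(s^4 - s^3 + 4*s^2 - s + 3)

Apply the Laplace transform to the equation.
The derivative rules (L{y''} = s^2 Y - s·y(0) - y'(0) and L{y'} = sY - y(0), with y(0) = -3, y'(0) = 2) turn the left side into (s^2 - s + 3)Y - (-3*s + 5).
The right side is L{sin(t)} = 1/(s^2 + 1).
So (s^2 - s + 3)Y = 1/(s^2 + 1) + (-3*s + 5).
Solve for Y(s) and write it as one ratio of polynomials.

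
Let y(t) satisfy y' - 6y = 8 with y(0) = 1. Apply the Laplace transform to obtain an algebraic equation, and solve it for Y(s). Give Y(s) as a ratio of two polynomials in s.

Y(s) = (s + 8)/(s^2 - 6*s)

Take the Laplace transform of both sides.
The derivative rules (L{y'} = sY - y(0) = sY - 1) turn the left side into (s - 6)Y - (1).
The right side is L{8} = 8/s.
So (s - 6)Y = 8/s + (1).
Isolate Y and clear denominators.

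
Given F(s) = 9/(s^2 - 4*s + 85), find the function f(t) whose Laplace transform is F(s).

Rewrite the denominator: s^2 - 4*s + 85 = (s - 2)^2 + 81.
The form in (s - 2) signals a first-shifting-theorem factor e^(2t).
Since L{sin(9t)} = 9/(s^2 + 81), the inverse is exp(2*t)*sin(9*t).

f(t) = exp(2*t)*sin(9*t)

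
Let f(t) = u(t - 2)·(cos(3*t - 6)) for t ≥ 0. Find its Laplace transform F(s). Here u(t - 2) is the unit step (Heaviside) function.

F(s) = s*exp(-2*s)/(s^2 + 9)

By the second shifting theorem, L{u(t - c)·g(t - c)} = e^(-cs)·G(s) with c = 2 and G(s) = L{g(t)}.
L{cos(3t)} = s/(s^2 + 9).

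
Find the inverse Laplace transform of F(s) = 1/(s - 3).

Since L{e^(3t)} = 1/(s - 3), the inverse is exp(3*t).

exp(3*t)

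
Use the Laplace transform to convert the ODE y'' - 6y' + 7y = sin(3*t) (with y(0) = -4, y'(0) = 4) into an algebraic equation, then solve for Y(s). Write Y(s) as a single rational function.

Transform both sides with L{·}.
The derivative rules (L{y''} = s^2 Y - s·y(0) - y'(0) and L{y'} = sY - y(0), with y(0) = -4, y'(0) = 4) turn the left side into (s^2 - 6*s + 7)Y - (-4*s + 28).
The right side is L{sin(3*t)} = 3/(s^2 + 9).
So (s^2 - 6*s + 7)Y = 3/(s^2 + 9) + (-4*s + 28).
Solve for Y(s) and write it as one ratio of polynomials.

Y(s) = (-4*s^3 + 28*s^2 - 36*s + 255)/(s^4 - 6*s^3 + 16*s^2 - 54*s + 63)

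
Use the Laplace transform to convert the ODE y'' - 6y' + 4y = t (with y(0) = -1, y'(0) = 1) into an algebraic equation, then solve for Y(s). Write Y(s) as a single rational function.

Laplace-transform each side.
Using L{y''} = s^2 Y - s·y(0) - y'(0) and L{y'} = sY - y(0), with y(0) = -1, y'(0) = 1, the left side becomes (s^2 - 6*s + 4)Y - (-s + 7).
The right side is L{t} = s^(-2).
So (s^2 - 6*s + 4)Y = s^(-2) + (-s + 7).
Solve for Y(s) and write it as one ratio of polynomials.

Y(s) = (-s^3 + 7*s^2 + 1)/(s^4 - 6*s^3 + 4*s^2)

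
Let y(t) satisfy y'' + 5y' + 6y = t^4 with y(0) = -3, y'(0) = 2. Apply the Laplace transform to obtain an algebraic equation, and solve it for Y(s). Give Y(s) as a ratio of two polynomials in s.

Y(s) = (-3*s^6 - 13*s^5 + 24)/(s^7 + 5*s^6 + 6*s^5)

Take the Laplace transform of both sides.
The derivative rules (L{y''} = s^2 Y - s·y(0) - y'(0) and L{y'} = sY - y(0), with y(0) = -3, y'(0) = 2) turn the left side into (s^2 + 5*s + 6)Y - (-3*s - 13).
The right side is L{t^4} = 24/s^5.
So (s^2 + 5*s + 6)Y = 24/s^5 + (-3*s - 13).
Divide through and combine into a single rational function.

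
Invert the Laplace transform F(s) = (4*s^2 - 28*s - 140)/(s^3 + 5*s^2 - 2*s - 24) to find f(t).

f(t) = -6*exp(2*t) + 4*exp(-3*t) + 6*exp(-4*t)

Factor the denominator: s^3 + 5*s^2 - 2*s - 24 = (s - 2)*(s + 3)*(s + 4).
Partial fraction decomposition gives [4/(s + 3)] + [-6/(s - 2)] + [6/(s + 4)].
Invert each term: 4/(s + 3) ↔ 4e^(-3t); -6/(s - 2) ↔ -6e^(2t); 6/(s + 4) ↔ 6e^(-4t).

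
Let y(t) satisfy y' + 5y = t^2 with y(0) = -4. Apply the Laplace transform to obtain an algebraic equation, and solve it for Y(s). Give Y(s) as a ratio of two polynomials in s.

Apply the Laplace transform to the equation.
With L{y'} = sY - y(0) = sY - (-4): the LHS transforms to (s + 5)Y - (-4).
The right side is L{t^2} = 2/s^3.
So (s + 5)Y = 2/s^3 + (-4).
Solve for Y(s) and write it as one ratio of polynomials.

Y(s) = (-4*s^3 + 2)/(s^4 + 5*s^3)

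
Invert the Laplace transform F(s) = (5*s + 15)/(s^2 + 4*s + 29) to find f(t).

Complete the square in the denominator: s^2 + 4*s + 29 = (s + 2)^2 + 5^2.
Split the numerator to match: 5*s + 15 = 5·(s + 2) + 1·5.
Invert each term: 5·(s + 2)/((s + 2)^2 + 25) ↔ 5e^(-2t)cos(5t); 1·5/((s + 2)^2 + 25) ↔ e^(-2t)sin(5t).

f(t) = exp(-2*t)*sin(5*t) + 5*exp(-2*t)*cos(5*t)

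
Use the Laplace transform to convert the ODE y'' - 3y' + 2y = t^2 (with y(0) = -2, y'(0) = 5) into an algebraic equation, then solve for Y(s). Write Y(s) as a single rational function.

Transform both sides with L{·}.
The derivative rules (L{y''} = s^2 Y - s·y(0) - y'(0) and L{y'} = sY - y(0), with y(0) = -2, y'(0) = 5) turn the left side into (s^2 - 3*s + 2)Y - (-2*s + 11).
The right side is L{t^2} = 2/s^3.
So (s^2 - 3*s + 2)Y = 2/s^3 + (-2*s + 11).
Isolate Y and clear denominators.

Y(s) = (-2*s^4 + 11*s^3 + 2)/(s^5 - 3*s^4 + 2*s^3)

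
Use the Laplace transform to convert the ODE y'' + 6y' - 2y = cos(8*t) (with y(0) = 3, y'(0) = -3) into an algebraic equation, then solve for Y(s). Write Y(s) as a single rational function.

Transform both sides with L{·}.
The derivative rules (L{y''} = s^2 Y - s·y(0) - y'(0) and L{y'} = sY - y(0), with y(0) = 3, y'(0) = -3) turn the left side into (s^2 + 6*s - 2)Y - (3*s + 15).
The right side is L{cos(8*t)} = s/(s^2 + 64).
So (s^2 + 6*s - 2)Y = s/(s^2 + 64) + (3*s + 15).
Isolate Y and clear denominators.

Y(s) = (3*s^3 + 15*s^2 + 193*s + 960)/(s^4 + 6*s^3 + 62*s^2 + 384*s - 128)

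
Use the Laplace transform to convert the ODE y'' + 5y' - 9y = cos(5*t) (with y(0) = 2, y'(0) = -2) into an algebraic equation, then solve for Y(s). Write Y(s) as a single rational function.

Apply the Laplace transform to the equation.
With L{y''} = s^2 Y - s·y(0) - y'(0) and L{y'} = sY - y(0), with y(0) = 2, y'(0) = -2: the LHS transforms to (s^2 + 5*s - 9)Y - (2*s + 8).
The right side is L{cos(5*t)} = s/(s^2 + 25).
So (s^2 + 5*s - 9)Y = s/(s^2 + 25) + (2*s + 8).
Divide through and combine into a single rational function.

Y(s) = (2*s^3 + 8*s^2 + 51*s + 200)/(s^4 + 5*s^3 + 16*s^2 + 125*s - 225)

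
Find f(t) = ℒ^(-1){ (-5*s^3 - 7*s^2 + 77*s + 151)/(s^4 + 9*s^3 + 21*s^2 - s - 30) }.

f(t) = 3*exp(t) - exp(-2*t) - exp(-3*t) - 6*exp(-5*t)

Factor the denominator: s^4 + 9*s^3 + 21*s^2 - s - 30 = (s - 1)*(s + 2)*(s + 3)*(s + 5).
Partial fraction decomposition gives [-1/(s + 2)] + [3/(s - 1)] + [-6/(s + 5)] + [-1/(s + 3)].
Invert each term: -1/(s + 2) ↔ -e^(-2t); 3/(s - 1) ↔ 3e^(t); -6/(s + 5) ↔ -6e^(-5t); -1/(s + 3) ↔ -e^(-3t).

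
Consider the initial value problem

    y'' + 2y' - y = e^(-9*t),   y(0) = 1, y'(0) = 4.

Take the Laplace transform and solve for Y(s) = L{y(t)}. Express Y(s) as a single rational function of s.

Apply the Laplace transform to the equation.
With L{y''} = s^2 Y - s·y(0) - y'(0) and L{y'} = sY - y(0), with y(0) = 1, y'(0) = 4: the LHS transforms to (s^2 + 2*s - 1)Y - (s + 6).
The right side is L{e^(-9*t)} = 1/(s + 9).
So (s^2 + 2*s - 1)Y = 1/(s + 9) + (s + 6).
Isolate Y and clear denominators.

Y(s) = (s^2 + 15*s + 55)/(s^3 + 11*s^2 + 17*s - 9)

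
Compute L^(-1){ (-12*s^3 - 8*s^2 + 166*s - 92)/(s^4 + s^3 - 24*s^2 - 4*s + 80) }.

Factor the denominator: s^4 + s^3 - 24*s^2 - 4*s + 80 = (s - 4)*(s - 2)*(s + 2)*(s + 5).
Partial fraction decomposition gives [-2/(s + 5)] + [-3/(s - 4)] + [-5/(s + 2)] + [-2/(s - 2)].
Invert each term: -2/(s + 5) ↔ -2e^(-5t); -3/(s - 4) ↔ -3e^(4t); -5/(s + 2) ↔ -5e^(-2t); -2/(s - 2) ↔ -2e^(2t).

-3*exp(4*t) - 2*exp(2*t) - 5*exp(-2*t) - 2*exp(-5*t)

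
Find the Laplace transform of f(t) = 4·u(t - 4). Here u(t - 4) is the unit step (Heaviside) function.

4*exp(-4*s)/s

By the second shifting theorem, L{u(t - c)·g(t - c)} = e^(-cs)·G(s) with c = 4 and G(s) = L{g(t)}.
L{4} = 4/s.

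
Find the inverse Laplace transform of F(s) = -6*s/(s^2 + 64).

-6*cos(8*t)

Since L{cos(8t)} = s/(s^2 + 64), the inverse is cos(8*t), scaled by -6.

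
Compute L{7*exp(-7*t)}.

7/(s + 7)

L{7} = 7/s.
By the first shifting theorem, multiplying by e^(-7t) replaces s with s + 7.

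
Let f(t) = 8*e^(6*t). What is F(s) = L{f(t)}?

F(s) = 8/(s - 6)

L{8} = 8/s.
By the first shifting theorem, multiplying by e^(6t) replaces s with s - 6.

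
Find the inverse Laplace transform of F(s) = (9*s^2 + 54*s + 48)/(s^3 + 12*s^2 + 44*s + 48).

-3*exp(-2*t) + 6*exp(-4*t) + 6*exp(-6*t)

Factor the denominator: s^3 + 12*s^2 + 44*s + 48 = (s + 2)*(s + 4)*(s + 6).
Partial fraction decomposition gives [-3/(s + 2)] + [6/(s + 4)] + [6/(s + 6)].
Invert each term: -3/(s + 2) ↔ -3e^(-2t); 6/(s + 4) ↔ 6e^(-4t); 6/(s + 6) ↔ 6e^(-6t).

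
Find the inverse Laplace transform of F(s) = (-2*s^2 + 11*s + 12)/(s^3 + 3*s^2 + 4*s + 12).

Factor the denominator: s^3 + 3*s^2 + 4*s + 12 = (s + 3)*(s^2 + 4).
Partial fraction decomposition gives [-3/(s + 3)] + [s/(s^2 + 4)] + [8/(s^2 + 4)].
Invert each term: -3/(s + 3) ↔ -3e^(-3t); 1·s/(s^2 + 4) ↔ cos(2t); 4·2/(s^2 + 4) ↔ 4sin(2t).

4*sin(2*t) + cos(2*t) - 3*exp(-3*t)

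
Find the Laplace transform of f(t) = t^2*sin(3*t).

18*(s^2 - 3)/(s^2 + 9)^3

L{sin(3t)} = 3/(s^2 + 9).
Then apply L{t^2·g(t)} = (-1)^2 d^2/ds^2[G(s)] with G(s) = 3/(s^2 + 9):
differentiating 2 times and applying the sign gives 18*(s^2 - 3)/(s^2 + 9)^3.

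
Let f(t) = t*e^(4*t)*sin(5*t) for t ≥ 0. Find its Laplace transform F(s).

F(s) = 10*(s - 4)/(s^2 - 8*s + 41)^2

L{sin(5t)} = 5/(s^2 + 25).
Multiplying by e^(4t) shifts s → s - 4, so L{e^(4*t)*sin(5*t)} = 5/((s - 4)^2 + 25).
Then apply L{t·g(t)} = -d/ds[G(s)] with G(s) = 5/((s - 4)^2 + 25):
differentiating 1 time and applying the sign gives 10*(s - 4)/(s^2 - 8*s + 41)^2.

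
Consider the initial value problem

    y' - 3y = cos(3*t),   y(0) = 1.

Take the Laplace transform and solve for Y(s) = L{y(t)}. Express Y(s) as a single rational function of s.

Apply the Laplace transform to the equation.
The derivative rules (L{y'} = sY - y(0) = sY - 1) turn the left side into (s - 3)Y - (1).
The right side is L{cos(3*t)} = s/(s^2 + 9).
So (s - 3)Y = s/(s^2 + 9) + (1).
Solve for Y(s) and write it as one ratio of polynomials.

Y(s) = (s^2 + s + 9)/(s^3 - 3*s^2 + 9*s - 27)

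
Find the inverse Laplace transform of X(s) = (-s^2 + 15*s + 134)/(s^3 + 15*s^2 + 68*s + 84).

Factor the denominator: s^3 + 15*s^2 + 68*s + 84 = (s + 2)*(s + 6)*(s + 7).
Partial fraction decomposition gives [5/(s + 2)] + [-4/(s + 7)] + [-2/(s + 6)].
Invert each term: 5/(s + 2) ↔ 5e^(-2t); -4/(s + 7) ↔ -4e^(-7t); -2/(s + 6) ↔ -2e^(-6t).

5*exp(-2*t) - 2*exp(-6*t) - 4*exp(-7*t)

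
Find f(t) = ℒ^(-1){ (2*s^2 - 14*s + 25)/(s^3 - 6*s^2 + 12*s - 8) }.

Factor the denominator: s^3 - 6*s^2 + 12*s - 8 = (s - 2)^3.
Partial fraction decomposition gives [2/(s - 2)] + [-6/(s - 2)^2] + [5/(s - 2)^3].
Invert each term: 2/(s - 2) ↔ 2e^(2t); -6/(s - 2)^2 ↔ -6t·e^(2t); 5/(s - 2)^3 ↔ (5/2)t^2·e^(2t).

f(t) = 5*t^2*exp(2*t)/2 - 6*t*exp(2*t) + 2*exp(2*t)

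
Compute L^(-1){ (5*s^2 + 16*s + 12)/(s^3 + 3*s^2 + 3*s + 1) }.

Factor the denominator: s^3 + 3*s^2 + 3*s + 1 = (s + 1)^3.
Partial fraction decomposition gives [5/(s + 1)] + [6/(s + 1)^2] + [(s + 1)^(-3)].
Invert each term: 5/(s + 1) ↔ 5e^(-t); 6/(s + 1)^2 ↔ 6t·e^(-t); 1/(s + 1)^3 ↔ (1/2)t^2·e^(-t).

t^2*exp(-t)/2 + 6*t*exp(-t) + 5*exp(-t)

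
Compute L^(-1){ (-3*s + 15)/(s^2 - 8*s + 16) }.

Factor the denominator: s^2 - 8*s + 16 = (s - 4)^2.
Partial fraction decomposition gives [-3/(s - 4)] + [3/(s - 4)^2].
Invert each term: -3/(s - 4) ↔ -3e^(4t); 3/(s - 4)^2 ↔ 3t·e^(4t).

3*t*exp(4*t) - 3*exp(4*t)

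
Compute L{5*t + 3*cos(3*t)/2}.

By linearity of the Laplace transform, transform each term separately.
(5)·[L{t} = 1!/s^2 = 1/s^2]; (3/2)·[L{cos(3t)} = s/(s^2 + 9)].

3*s/(2*(s^2 + 9)) + 5/s^2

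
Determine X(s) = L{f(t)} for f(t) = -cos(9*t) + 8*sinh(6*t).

By linearity of the Laplace transform, transform each term separately.
(-1)·[L{cos(9t)} = s/(s^2 + 81)]; (8)·[L{sinh(6t)} = 6/(s^2 - 36)].

X(s) = -s/(s^2 + 81) + 48/(s^2 - 36)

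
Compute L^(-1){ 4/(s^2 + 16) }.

sin(4*t)

Since L{sin(4t)} = 4/(s^2 + 16), the inverse is sin(4*t).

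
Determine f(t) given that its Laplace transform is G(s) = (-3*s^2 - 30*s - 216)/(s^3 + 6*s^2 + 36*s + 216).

Factor the denominator: s^3 + 6*s^2 + 36*s + 216 = (s + 6)*(s^2 + 36).
Partial fraction decomposition gives [-2/(s + 6)] + [-s/(s^2 + 36)] + [-24/(s^2 + 36)].
Invert each term: -2/(s + 6) ↔ -2e^(-6t); -1·s/(s^2 + 36) ↔ -cos(6t); -4·6/(s^2 + 36) ↔ -4sin(6t).

f(t) = -4*sin(6*t) - cos(6*t) - 2*exp(-6*t)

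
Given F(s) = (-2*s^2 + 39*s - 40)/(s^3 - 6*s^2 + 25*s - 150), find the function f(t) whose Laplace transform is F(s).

Factor the denominator: s^3 - 6*s^2 + 25*s - 150 = (s - 6)*(s^2 + 25).
Partial fraction decomposition gives [2/(s - 6)] + [-4*s/(s^2 + 25)] + [15/(s^2 + 25)].
Invert each term: 2/(s - 6) ↔ 2e^(6t); -4·s/(s^2 + 25) ↔ -4cos(5t); 3·5/(s^2 + 25) ↔ 3sin(5t).

f(t) = 2*exp(6*t) + 3*sin(5*t) - 4*cos(5*t)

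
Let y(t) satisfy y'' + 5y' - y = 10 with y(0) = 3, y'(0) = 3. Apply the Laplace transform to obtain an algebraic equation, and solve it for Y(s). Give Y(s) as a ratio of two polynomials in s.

Y(s) = (3*s^2 + 18*s + 10)/(s^3 + 5*s^2 - s)

Apply the Laplace transform to the equation.
The derivative rules (L{y''} = s^2 Y - s·y(0) - y'(0) and L{y'} = sY - y(0), with y(0) = 3, y'(0) = 3) turn the left side into (s^2 + 5*s - 1)Y - (3*s + 18).
The right side is L{10} = 10/s.
So (s^2 + 5*s - 1)Y = 10/s + (3*s + 18).
Divide through and combine into a single rational function.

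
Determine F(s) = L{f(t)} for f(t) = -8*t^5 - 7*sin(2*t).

Apply the Laplace transform termwise.
(-7)·[L{sin(2t)} = 2/(s^2 + 4)]; (-8)·[L{t^5} = 5!/s^6 = 120/s^6].

F(s) = -14/(s^2 + 4) - 960/s^6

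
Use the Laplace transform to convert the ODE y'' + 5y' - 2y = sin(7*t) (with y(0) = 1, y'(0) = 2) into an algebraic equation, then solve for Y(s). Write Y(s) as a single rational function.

Take the Laplace transform of both sides.
The derivative rules (L{y''} = s^2 Y - s·y(0) - y'(0) and L{y'} = sY - y(0), with y(0) = 1, y'(0) = 2) turn the left side into (s^2 + 5*s - 2)Y - (s + 7).
The right side is L{sin(7*t)} = 7/(s^2 + 49).
So (s^2 + 5*s - 2)Y = 7/(s^2 + 49) + (s + 7).
Divide through and combine into a single rational function.

Y(s) = (s^3 + 7*s^2 + 49*s + 350)/(s^4 + 5*s^3 + 47*s^2 + 245*s - 98)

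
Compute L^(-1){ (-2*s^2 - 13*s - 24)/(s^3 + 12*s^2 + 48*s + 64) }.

Factor the denominator: s^3 + 12*s^2 + 48*s + 64 = (s + 4)^3.
Partial fraction decomposition gives [-2/(s + 4)] + [3/(s + 4)^2] + [-4/(s + 4)^3].
Invert each term: -2/(s + 4) ↔ -2e^(-4t); 3/(s + 4)^2 ↔ 3t·e^(-4t); -4/(s + 4)^3 ↔ (-2)t^2·e^(-4t).

-2*t^2*exp(-4*t) + 3*t*exp(-4*t) - 2*exp(-4*t)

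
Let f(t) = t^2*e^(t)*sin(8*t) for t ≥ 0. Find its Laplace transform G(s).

G(s) = 16*(3*s^2 - 6*s - 61)/(s^2 - 2*s + 65)^3

L{sin(8t)} = 8/(s^2 + 64).
Multiplying by e^(t) shifts s → s - 1, so L{e^(t)*sin(8*t)} = 8/((s - 1)^2 + 64).
Then apply L{t^2·g(t)} = (-1)^2 d^2/ds^2[H(s)] with H(s) = 8/((s - 1)^2 + 64):
differentiating 2 times and applying the sign gives 16*(3*s^2 - 6*s - 61)/(s^2 - 2*s + 65)^3.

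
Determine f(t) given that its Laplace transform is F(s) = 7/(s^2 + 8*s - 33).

f(t) = exp(-4*t)*sinh(7*t)

Rewrite the denominator: s^2 + 8*s - 33 = (s + 4)^2 - 49.
The form in (s + 4) signals a first-shifting-theorem factor e^(-4t).
Since L{sinh(7t)} = 7/(s^2 - 49), the inverse is exp(-4*t)*sinh(7*t).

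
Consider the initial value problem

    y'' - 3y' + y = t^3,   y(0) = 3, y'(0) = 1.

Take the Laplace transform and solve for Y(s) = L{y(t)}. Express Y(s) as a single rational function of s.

Y(s) = (3*s^5 - 8*s^4 + 6)/(s^6 - 3*s^5 + s^4)

Apply the Laplace transform to the equation.
Using L{y''} = s^2 Y - s·y(0) - y'(0) and L{y'} = sY - y(0), with y(0) = 3, y'(0) = 1, the left side becomes (s^2 - 3*s + 1)Y - (3*s - 8).
The right side is L{t^3} = 6/s^4.
So (s^2 - 3*s + 1)Y = 6/s^4 + (3*s - 8).
Divide through and combine into a single rational function.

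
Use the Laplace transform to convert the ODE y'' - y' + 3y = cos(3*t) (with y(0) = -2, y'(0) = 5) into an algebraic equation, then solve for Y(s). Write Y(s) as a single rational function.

Transform both sides with L{·}.
The derivative rules (L{y''} = s^2 Y - s·y(0) - y'(0) and L{y'} = sY - y(0), with y(0) = -2, y'(0) = 5) turn the left side into (s^2 - s + 3)Y - (-2*s + 7).
The right side is L{cos(3*t)} = s/(s^2 + 9).
So (s^2 - s + 3)Y = s/(s^2 + 9) + (-2*s + 7).
Solve for Y(s) and write it as one ratio of polynomials.

Y(s) = (-2*s^3 + 7*s^2 - 17*s + 63)/(s^4 - s^3 + 12*s^2 - 9*s + 27)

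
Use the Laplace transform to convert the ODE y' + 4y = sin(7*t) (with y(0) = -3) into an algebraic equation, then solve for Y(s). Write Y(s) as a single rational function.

Take the Laplace transform of both sides.
The derivative rules (L{y'} = sY - y(0) = sY - (-3)) turn the left side into (s + 4)Y - (-3).
The right side is L{sin(7*t)} = 7/(s^2 + 49).
So (s + 4)Y = 7/(s^2 + 49) + (-3).
Isolate Y and clear denominators.

Y(s) = (-3*s^2 - 140)/(s^3 + 4*s^2 + 49*s + 196)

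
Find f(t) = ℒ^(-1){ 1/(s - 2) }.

f(t) = exp(2*t)

Since L{e^(2t)} = 1/(s - 2), the inverse is e^(2*t).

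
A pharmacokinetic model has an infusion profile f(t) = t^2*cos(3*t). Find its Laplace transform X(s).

X(s) = 2*s*(s^2 - 27)/(s^2 + 9)^3

L{cos(3t)} = s/(s^2 + 9).
Then apply L{t^2·g(t)} = (-1)^2 d^2/ds^2[G(s)] with G(s) = s/(s^2 + 9):
differentiating 2 times and applying the sign gives 2*s*(s^2 - 27)/(s^2 + 9)^3.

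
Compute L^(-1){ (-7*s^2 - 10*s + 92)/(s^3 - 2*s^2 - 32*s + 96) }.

Factor the denominator: s^3 - 2*s^2 - 32*s + 96 = (s - 4)^2*(s + 6).
Partial fraction decomposition gives [-6/(s - 4)] + [-6/(s - 4)^2] + [-1/(s + 6)].
Invert each term: -6/(s - 4) ↔ -6e^(4t); -6/(s - 4)^2 ↔ -6t·e^(4t); -1/(s + 6) ↔ -e^(-6t).

-6*t*exp(4*t) - 6*exp(4*t) - exp(-6*t)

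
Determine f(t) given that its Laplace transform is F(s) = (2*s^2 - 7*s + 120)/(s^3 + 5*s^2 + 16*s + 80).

Factor the denominator: s^3 + 5*s^2 + 16*s + 80 = (s + 5)*(s^2 + 16).
Partial fraction decomposition gives [5/(s + 5)] + [-3*s/(s^2 + 16)] + [8/(s^2 + 16)].
Invert each term: 5/(s + 5) ↔ 5e^(-5t); -3·s/(s^2 + 16) ↔ -3cos(4t); 2·4/(s^2 + 16) ↔ 2sin(4t).

f(t) = 2*sin(4*t) - 3*cos(4*t) + 5*exp(-5*t)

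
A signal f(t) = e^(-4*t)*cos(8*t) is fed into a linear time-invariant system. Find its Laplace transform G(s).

L{cos(8t)} = s/(s^2 + 64).
By the first shifting theorem, multiplying by e^(-4t) replaces s with s + 4.

G(s) = (s + 4)/((s + 4)^2 + 64)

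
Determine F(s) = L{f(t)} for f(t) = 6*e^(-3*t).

L{6} = 6/s.
By the first shifting theorem, multiplying by e^(-3t) replaces s with s + 3.

F(s) = 6/(s + 3)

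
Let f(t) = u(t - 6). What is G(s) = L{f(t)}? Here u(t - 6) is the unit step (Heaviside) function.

By the second shifting theorem, L{u(t - c)·g(t - c)} = e^(-cs)·H(s) with c = 6 and H(s) = L{g(t)}.
L{1} = 1/s.

G(s) = exp(-6*s)/s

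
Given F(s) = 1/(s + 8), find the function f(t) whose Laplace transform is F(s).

Since L{e^(-8t)} = 1/(s + 8), the inverse is exp(-8*t).

f(t) = exp(-8*t)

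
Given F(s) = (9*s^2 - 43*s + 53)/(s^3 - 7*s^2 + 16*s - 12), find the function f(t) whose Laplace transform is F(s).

f(t) = -3*t*exp(2*t) + 5*exp(3*t) + 4*exp(2*t)

Factor the denominator: s^3 - 7*s^2 + 16*s - 12 = (s - 3)*(s - 2)^2.
Partial fraction decomposition gives [4/(s - 2)] + [-3/(s - 2)^2] + [5/(s - 3)].
Invert each term: 4/(s - 2) ↔ 4e^(2t); -3/(s - 2)^2 ↔ -3t·e^(2t); 5/(s - 3) ↔ 5e^(3t).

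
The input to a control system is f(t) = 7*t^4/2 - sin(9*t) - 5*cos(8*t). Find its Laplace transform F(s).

F(s) = -5*s/(s^2 + 64) - 9/(s^2 + 81) + 84/s^5

The transform is linear, so treat each term independently.
(-5)·[L{cos(8t)} = s/(s^2 + 64)]; (7/2)·[L{t^4} = 4!/s^5 = 24/s^5]; (-1)·[L{sin(9t)} = 9/(s^2 + 81)].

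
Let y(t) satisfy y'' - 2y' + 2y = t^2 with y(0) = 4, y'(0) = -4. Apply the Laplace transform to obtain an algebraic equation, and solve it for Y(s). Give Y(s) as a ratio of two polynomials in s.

Y(s) = (4*s^4 - 12*s^3 + 2)/(s^5 - 2*s^4 + 2*s^3)

Apply the Laplace transform to the equation.
Using L{y''} = s^2 Y - s·y(0) - y'(0) and L{y'} = sY - y(0), with y(0) = 4, y'(0) = -4, the left side becomes (s^2 - 2*s + 2)Y - (4*s - 12).
The right side is L{t^2} = 2/s^3.
So (s^2 - 2*s + 2)Y = 2/s^3 + (4*s - 12).
Solve for Y(s) and write it as one ratio of polynomials.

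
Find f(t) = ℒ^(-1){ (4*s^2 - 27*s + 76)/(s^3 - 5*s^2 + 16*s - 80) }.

Factor the denominator: s^3 - 5*s^2 + 16*s - 80 = (s - 5)*(s^2 + 16).
Partial fraction decomposition gives [1/(s - 5)] + [3*s/(s^2 + 16)] + [-12/(s^2 + 16)].
Invert each term: 1/(s - 5) ↔ e^(5t); 3·s/(s^2 + 16) ↔ 3cos(4t); -3·4/(s^2 + 16) ↔ -3sin(4t).

f(t) = exp(5*t) - 3*sin(4*t) + 3*cos(4*t)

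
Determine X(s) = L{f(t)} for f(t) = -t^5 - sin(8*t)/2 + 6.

Apply the Laplace transform termwise.
L{6} = 6/s; (-1)·[L{t^5} = 5!/s^6 = 120/s^6]; (-1/2)·[L{sin(8t)} = 8/(s^2 + 64)].

X(s) = -4/(s^2 + 64) + 6/s - 120/s^6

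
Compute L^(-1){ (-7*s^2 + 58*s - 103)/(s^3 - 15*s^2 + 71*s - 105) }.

Factor the denominator: s^3 - 15*s^2 + 71*s - 105 = (s - 7)*(s - 5)*(s - 3).
Partial fraction decomposition gives [1/(s - 3)] + [-3/(s - 5)] + [-5/(s - 7)].
Invert each term: 1/(s - 3) ↔ e^(3t); -3/(s - 5) ↔ -3e^(5t); -5/(s - 7) ↔ -5e^(7t).

-5*exp(7*t) - 3*exp(5*t) + exp(3*t)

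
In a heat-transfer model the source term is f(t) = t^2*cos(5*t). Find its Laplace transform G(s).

G(s) = 2*s*(s^2 - 75)/(s^2 + 25)^3

L{cos(5t)} = s/(s^2 + 25).
Then apply L{t^2·g(t)} = (-1)^2 d^2/ds^2[H(s)] with H(s) = s/(s^2 + 25):
differentiating 2 times and applying the sign gives 2*s*(s^2 - 75)/(s^2 + 25)^3.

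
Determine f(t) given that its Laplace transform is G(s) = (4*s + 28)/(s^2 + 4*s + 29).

Complete the square in the denominator: s^2 + 4*s + 29 = (s + 2)^2 + 5^2.
Split the numerator to match: 4*s + 28 = 4·(s + 2) + 4·5.
Invert each term: 4·(s + 2)/((s + 2)^2 + 25) ↔ 4e^(-2t)cos(5t); 4·5/((s + 2)^2 + 25) ↔ 4e^(-2t)sin(5t).

f(t) = 4*exp(-2*t)*sin(5*t) + 4*exp(-2*t)*cos(5*t)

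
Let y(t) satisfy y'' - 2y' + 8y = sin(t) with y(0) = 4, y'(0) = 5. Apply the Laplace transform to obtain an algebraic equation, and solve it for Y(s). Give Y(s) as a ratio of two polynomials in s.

Y(s) = (4*s^3 - 3*s^2 + 4*s - 2)/(s^4 - 2*s^3 + 9*s^2 - 2*s + 8)

Laplace-transform each side.
Using L{y''} = s^2 Y - s·y(0) - y'(0) and L{y'} = sY - y(0), with y(0) = 4, y'(0) = 5, the left side becomes (s^2 - 2*s + 8)Y - (4*s - 3).
The right side is L{sin(t)} = 1/(s^2 + 1).
So (s^2 - 2*s + 8)Y = 1/(s^2 + 1) + (4*s - 3).
Divide through and combine into a single rational function.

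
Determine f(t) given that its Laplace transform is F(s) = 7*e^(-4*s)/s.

The factor e^(-4s) signals a time shift by c = 4 (second shifting theorem).
L{7} = 7/s, so L^-1{7/s} = 7.
Hence the inverse is u(t - 4) times that function evaluated at t - 4.

f(t) = Heaviside(t - 4)*(7)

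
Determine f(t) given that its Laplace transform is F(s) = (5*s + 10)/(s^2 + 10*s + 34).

Complete the square in the denominator: s^2 + 10*s + 34 = (s + 5)^2 + 3^2.
Split the numerator to match: 5*s + 10 = 5·(s + 5) - 5·3.
Invert each term: 5·(s + 5)/((s + 5)^2 + 9) ↔ 5e^(-5t)cos(3t); -5·3/((s + 5)^2 + 9) ↔ -5e^(-5t)sin(3t).

f(t) = -5*exp(-5*t)*sin(3*t) + 5*exp(-5*t)*cos(3*t)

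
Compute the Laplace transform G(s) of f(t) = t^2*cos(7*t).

L{cos(7t)} = s/(s^2 + 49).
Then apply L{t^2·g(t)} = (-1)^2 d^2/ds^2[H(s)] with H(s) = s/(s^2 + 49):
differentiating 2 times and applying the sign gives 2*s*(s^2 - 147)/(s^2 + 49)^3.

G(s) = 2*s*(s^2 - 147)/(s^2 + 49)^3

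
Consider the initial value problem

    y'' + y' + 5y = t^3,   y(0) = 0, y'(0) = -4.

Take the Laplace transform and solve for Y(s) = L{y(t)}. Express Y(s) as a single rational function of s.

Y(s) = (-4*s^4 + 6)/(s^6 + s^5 + 5*s^4)

Transform both sides with L{·}.
With L{y''} = s^2 Y - s·y(0) - y'(0) and L{y'} = sY - y(0), with y(0) = 0, y'(0) = -4: the LHS transforms to (s^2 + s + 5)Y - (-4).
The right side is L{t^3} = 6/s^4.
So (s^2 + s + 5)Y = 6/s^4 + (-4).
Solve for Y(s) and write it as one ratio of polynomials.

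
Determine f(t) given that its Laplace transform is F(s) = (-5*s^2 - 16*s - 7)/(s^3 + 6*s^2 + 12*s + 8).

f(t) = 5*t^2*exp(-2*t)/2 + 4*t*exp(-2*t) - 5*exp(-2*t)

Factor the denominator: s^3 + 6*s^2 + 12*s + 8 = (s + 2)^3.
Partial fraction decomposition gives [-5/(s + 2)] + [4/(s + 2)^2] + [5/(s + 2)^3].
Invert each term: -5/(s + 2) ↔ -5e^(-2t); 4/(s + 2)^2 ↔ 4t·e^(-2t); 5/(s + 2)^3 ↔ (5/2)t^2·e^(-2t).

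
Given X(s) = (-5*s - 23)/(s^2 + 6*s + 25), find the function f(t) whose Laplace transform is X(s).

f(t) = -2*exp(-3*t)*sin(4*t) - 5*exp(-3*t)*cos(4*t)

Complete the square in the denominator: s^2 + 6*s + 25 = (s + 3)^2 + 4^2.
Split the numerator to match: -5*s - 23 = -5·(s + 3) - 2·4.
Invert each term: -5·(s + 3)/((s + 3)^2 + 16) ↔ -5e^(-3t)cos(4t); -2·4/((s + 3)^2 + 16) ↔ -2e^(-3t)sin(4t).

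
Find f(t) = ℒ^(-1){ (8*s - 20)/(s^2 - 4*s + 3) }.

Factor the denominator: s^2 - 4*s + 3 = (s - 3)*(s - 1).
Partial fraction decomposition gives [6/(s - 1)] + [2/(s - 3)].
Invert each term: 6/(s - 1) ↔ 6e^(t); 2/(s - 3) ↔ 2e^(3t).

f(t) = 2*exp(3*t) + 6*exp(t)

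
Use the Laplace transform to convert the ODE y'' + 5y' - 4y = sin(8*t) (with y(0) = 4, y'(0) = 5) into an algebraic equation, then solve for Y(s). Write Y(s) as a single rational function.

Take the Laplace transform of both sides.
The derivative rules (L{y''} = s^2 Y - s·y(0) - y'(0) and L{y'} = sY - y(0), with y(0) = 4, y'(0) = 5) turn the left side into (s^2 + 5*s - 4)Y - (4*s + 25).
The right side is L{sin(8*t)} = 8/(s^2 + 64).
So (s^2 + 5*s - 4)Y = 8/(s^2 + 64) + (4*s + 25).
Solve for Y(s) and write it as one ratio of polynomials.

Y(s) = (4*s^3 + 25*s^2 + 256*s + 1608)/(s^4 + 5*s^3 + 60*s^2 + 320*s - 256)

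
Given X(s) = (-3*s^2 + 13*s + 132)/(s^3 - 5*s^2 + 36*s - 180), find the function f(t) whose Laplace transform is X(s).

Factor the denominator: s^3 - 5*s^2 + 36*s - 180 = (s - 5)*(s^2 + 36).
Partial fraction decomposition gives [2/(s - 5)] + [-5*s/(s^2 + 36)] + [-12/(s^2 + 36)].
Invert each term: 2/(s - 5) ↔ 2e^(5t); -5·s/(s^2 + 36) ↔ -5cos(6t); -2·6/(s^2 + 36) ↔ -2sin(6t).

f(t) = 2*exp(5*t) - 2*sin(6*t) - 5*cos(6*t)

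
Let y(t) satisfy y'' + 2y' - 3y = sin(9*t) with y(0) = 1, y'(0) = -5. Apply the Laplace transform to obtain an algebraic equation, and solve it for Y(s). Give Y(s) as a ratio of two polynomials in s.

Apply the Laplace transform to the equation.
With L{y''} = s^2 Y - s·y(0) - y'(0) and L{y'} = sY - y(0), with y(0) = 1, y'(0) = -5: the LHS transforms to (s^2 + 2*s - 3)Y - (s - 3).
The right side is L{sin(9*t)} = 9/(s^2 + 81).
So (s^2 + 2*s - 3)Y = 9/(s^2 + 81) + (s - 3).
Isolate Y and clear denominators.

Y(s) = (s^3 - 3*s^2 + 81*s - 234)/(s^4 + 2*s^3 + 78*s^2 + 162*s - 243)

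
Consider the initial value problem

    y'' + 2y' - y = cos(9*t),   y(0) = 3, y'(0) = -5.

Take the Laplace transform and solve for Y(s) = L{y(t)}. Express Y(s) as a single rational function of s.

Y(s) = (3*s^3 + s^2 + 244*s + 81)/(s^4 + 2*s^3 + 80*s^2 + 162*s - 81)

Take the Laplace transform of both sides.
The derivative rules (L{y''} = s^2 Y - s·y(0) - y'(0) and L{y'} = sY - y(0), with y(0) = 3, y'(0) = -5) turn the left side into (s^2 + 2*s - 1)Y - (3*s + 1).
The right side is L{cos(9*t)} = s/(s^2 + 81).
So (s^2 + 2*s - 1)Y = s/(s^2 + 81) + (3*s + 1).
Divide through and combine into a single rational function.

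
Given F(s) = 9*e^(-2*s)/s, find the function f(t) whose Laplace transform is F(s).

f(t) = Heaviside(t - 2)*(9)

The factor e^(-2s) signals a time shift by c = 2 (second shifting theorem).
L{9} = 9/s, so L^-1{9/s} = 9.
Hence the inverse is u(t - 2) times that function evaluated at t - 2.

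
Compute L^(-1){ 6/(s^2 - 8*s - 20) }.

exp(4*t)*sinh(6*t)

Rewrite the denominator: s^2 - 8*s - 20 = (s - 4)^2 - 36.
The form in (s - 4) signals a first-shifting-theorem factor e^(4t).
Since L{sinh(6t)} = 6/(s^2 - 36), the inverse is exp(4*t)*sinh(6*t).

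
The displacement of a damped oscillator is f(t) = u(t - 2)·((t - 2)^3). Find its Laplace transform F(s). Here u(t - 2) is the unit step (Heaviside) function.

F(s) = 6*exp(-2*s)/s^4

By the second shifting theorem, L{u(t - c)·g(t - c)} = e^(-cs)·G(s) with c = 2 and G(s) = L{g(t)}.
L{t^3} = 3!/s^4 = 6/s^4.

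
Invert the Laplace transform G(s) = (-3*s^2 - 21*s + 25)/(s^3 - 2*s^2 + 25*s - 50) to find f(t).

Factor the denominator: s^3 - 2*s^2 + 25*s - 50 = (s - 2)*(s^2 + 25).
Partial fraction decomposition gives [-1/(s - 2)] + [-2*s/(s^2 + 25)] + [-25/(s^2 + 25)].
Invert each term: -1/(s - 2) ↔ -e^(2t); -2·s/(s^2 + 25) ↔ -2cos(5t); -5·5/(s^2 + 25) ↔ -5sin(5t).

f(t) = -exp(2*t) - 5*sin(5*t) - 2*cos(5*t)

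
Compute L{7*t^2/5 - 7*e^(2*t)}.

Apply the Laplace transform termwise.
(7/5)·[L{t^2} = 2!/s^3 = 2/s^3]; (-7)·[L{e^(2t)} = 1/(s - 2)].

-7/(s - 2) + 14/(5*s^3)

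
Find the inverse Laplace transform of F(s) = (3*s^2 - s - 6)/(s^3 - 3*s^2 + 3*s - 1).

-2*t^2*exp(t) + 5*t*exp(t) + 3*exp(t)

Factor the denominator: s^3 - 3*s^2 + 3*s - 1 = (s - 1)^3.
Partial fraction decomposition gives [3/(s - 1)] + [5/(s - 1)^2] + [-4/(s - 1)^3].
Invert each term: 3/(s - 1) ↔ 3e^(t); 5/(s - 1)^2 ↔ 5t·e^(t); -4/(s - 1)^3 ↔ (-2)t^2·e^(t).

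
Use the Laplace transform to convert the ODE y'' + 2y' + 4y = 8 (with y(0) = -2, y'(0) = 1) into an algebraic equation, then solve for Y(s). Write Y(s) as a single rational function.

Transform both sides with L{·}.
With L{y''} = s^2 Y - s·y(0) - y'(0) and L{y'} = sY - y(0), with y(0) = -2, y'(0) = 1: the LHS transforms to (s^2 + 2*s + 4)Y - (-2*s - 3).
The right side is L{8} = 8/s.
So (s^2 + 2*s + 4)Y = 8/s + (-2*s - 3).
Isolate Y and clear denominators.

Y(s) = (-2*s^2 - 3*s + 8)/(s^3 + 2*s^2 + 4*s)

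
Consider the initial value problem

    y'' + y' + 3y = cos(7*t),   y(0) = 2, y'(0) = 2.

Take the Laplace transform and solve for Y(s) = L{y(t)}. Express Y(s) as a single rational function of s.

Transform both sides with L{·}.
The derivative rules (L{y''} = s^2 Y - s·y(0) - y'(0) and L{y'} = sY - y(0), with y(0) = 2, y'(0) = 2) turn the left side into (s^2 + s + 3)Y - (2*s + 4).
The right side is L{cos(7*t)} = s/(s^2 + 49).
So (s^2 + s + 3)Y = s/(s^2 + 49) + (2*s + 4).
Isolate Y and clear denominators.

Y(s) = (2*s^3 + 4*s^2 + 99*s + 196)/(s^4 + s^3 + 52*s^2 + 49*s + 147)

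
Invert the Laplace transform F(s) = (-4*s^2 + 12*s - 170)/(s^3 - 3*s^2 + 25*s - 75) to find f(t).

f(t) = -5*exp(3*t) + 3*sin(5*t) + cos(5*t)

Factor the denominator: s^3 - 3*s^2 + 25*s - 75 = (s - 3)*(s^2 + 25).
Partial fraction decomposition gives [-5/(s - 3)] + [s/(s^2 + 25)] + [15/(s^2 + 25)].
Invert each term: -5/(s - 3) ↔ -5e^(3t); 1·s/(s^2 + 25) ↔ cos(5t); 3·5/(s^2 + 25) ↔ 3sin(5t).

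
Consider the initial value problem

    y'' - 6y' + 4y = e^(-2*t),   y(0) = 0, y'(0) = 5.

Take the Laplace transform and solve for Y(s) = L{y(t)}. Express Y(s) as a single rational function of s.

Laplace-transform each side.
The derivative rules (L{y''} = s^2 Y - s·y(0) - y'(0) and L{y'} = sY - y(0), with y(0) = 0, y'(0) = 5) turn the left side into (s^2 - 6*s + 4)Y - (5).
The right side is L{e^(-2*t)} = 1/(s + 2).
So (s^2 - 6*s + 4)Y = 1/(s + 2) + (5).
Divide through and combine into a single rational function.

Y(s) = (5*s + 11)/(s^3 - 4*s^2 - 8*s + 8)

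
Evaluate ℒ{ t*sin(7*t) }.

L{sin(7t)} = 7/(s^2 + 49).
Then apply L{t·g(t)} = -d/ds[G(s)] with G(s) = 7/(s^2 + 49):
differentiating 1 time and applying the sign gives 14*s/(s^2 + 49)^2.

14*s/(s^2 + 49)^2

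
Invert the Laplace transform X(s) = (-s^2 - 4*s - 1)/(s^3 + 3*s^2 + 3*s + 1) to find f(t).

f(t) = t^2*exp(-t) - 2*t*exp(-t) - exp(-t)

Factor the denominator: s^3 + 3*s^2 + 3*s + 1 = (s + 1)^3.
Partial fraction decomposition gives [-1/(s + 1)] + [-2/(s + 1)^2] + [2/(s + 1)^3].
Invert each term: -1/(s + 1) ↔ -e^(-t); -2/(s + 1)^2 ↔ -2t·e^(-t); 2/(s + 1)^3 ↔ (1)t^2·e^(-t).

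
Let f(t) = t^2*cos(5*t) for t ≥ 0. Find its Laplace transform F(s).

F(s) = 2*s*(s^2 - 75)/(s^2 + 25)^3

L{cos(5t)} = s/(s^2 + 25).
Then apply L{t^2·g(t)} = (-1)^2 d^2/ds^2[G(s)] with G(s) = s/(s^2 + 25):
differentiating 2 times and applying the sign gives 2*s*(s^2 - 75)/(s^2 + 25)^3.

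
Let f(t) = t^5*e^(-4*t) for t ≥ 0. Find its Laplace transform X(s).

L{t^5} = 5!/s^6 = 120/s^6.
By the first shifting theorem, multiplying by e^(-4t) replaces s with s + 4.

X(s) = 120/(s + 4)^6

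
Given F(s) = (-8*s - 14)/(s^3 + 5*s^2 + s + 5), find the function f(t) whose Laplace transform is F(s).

Factor the denominator: s^3 + 5*s^2 + s + 5 = (s + 5)*(s^2 + 1).
Partial fraction decomposition gives [1/(s + 5)] + [-s/(s^2 + 1)] + [-3/(s^2 + 1)].
Invert each term: 1/(s + 5) ↔ e^(-5t); -1·s/(s^2 + 1) ↔ -cos(t); -3·1/(s^2 + 1) ↔ -3sin(t).

f(t) = -3*sin(t) - cos(t) + exp(-5*t)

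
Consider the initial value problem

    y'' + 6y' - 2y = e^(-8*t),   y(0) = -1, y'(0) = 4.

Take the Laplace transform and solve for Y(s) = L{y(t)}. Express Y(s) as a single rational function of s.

Y(s) = (-s^2 - 10*s - 15)/(s^3 + 14*s^2 + 46*s - 16)

Laplace-transform each side.
Using L{y''} = s^2 Y - s·y(0) - y'(0) and L{y'} = sY - y(0), with y(0) = -1, y'(0) = 4, the left side becomes (s^2 + 6*s - 2)Y - (-s - 2).
The right side is L{e^(-8*t)} = 1/(s + 8).
So (s^2 + 6*s - 2)Y = 1/(s + 8) + (-s - 2).
Divide through and combine into a single rational function.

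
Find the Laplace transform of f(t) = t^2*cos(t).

L{cos(t)} = s/(s^2 + 1).
Then apply L{t^2·g(t)} = (-1)^2 d^2/ds^2[G(s)] with G(s) = s/(s^2 + 1):
differentiating 2 times and applying the sign gives 2*s*(s^2 - 3)/(s^2 + 1)^3.

2*s*(s^2 - 3)/(s^2 + 1)^3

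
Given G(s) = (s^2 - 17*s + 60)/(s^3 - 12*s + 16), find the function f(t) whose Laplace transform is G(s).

f(t) = 5*t*exp(2*t) - 3*exp(2*t) + 4*exp(-4*t)

Factor the denominator: s^3 - 12*s + 16 = (s - 2)^2*(s + 4).
Partial fraction decomposition gives [-3/(s - 2)] + [5/(s - 2)^2] + [4/(s + 4)].
Invert each term: -3/(s - 2) ↔ -3e^(2t); 5/(s - 2)^2 ↔ 5t·e^(2t); 4/(s + 4) ↔ 4e^(-4t).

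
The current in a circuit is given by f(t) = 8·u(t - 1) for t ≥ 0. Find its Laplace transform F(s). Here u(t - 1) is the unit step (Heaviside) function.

F(s) = 8*exp(-s)/s

By the second shifting theorem, L{u(t - c)·g(t - c)} = e^(-cs)·G(s) with c = 1 and G(s) = L{g(t)}.
L{8} = 8/s.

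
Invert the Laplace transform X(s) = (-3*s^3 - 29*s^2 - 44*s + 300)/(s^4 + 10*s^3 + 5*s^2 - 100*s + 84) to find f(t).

f(t) = exp(2*t) - 4*exp(t) + 3*exp(-6*t) - 3*exp(-7*t)

Factor the denominator: s^4 + 10*s^3 + 5*s^2 - 100*s + 84 = (s - 2)*(s - 1)*(s + 6)*(s + 7).
Partial fraction decomposition gives [3/(s + 6)] + [-4/(s - 1)] + [-3/(s + 7)] + [1/(s - 2)].
Invert each term: 3/(s + 6) ↔ 3e^(-6t); -4/(s - 1) ↔ -4e^(t); -3/(s + 7) ↔ -3e^(-7t); 1/(s - 2) ↔ e^(2t).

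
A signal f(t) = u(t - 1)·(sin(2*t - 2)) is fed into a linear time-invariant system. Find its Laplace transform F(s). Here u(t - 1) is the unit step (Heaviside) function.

By the second shifting theorem, L{u(t - c)·g(t - c)} = e^(-cs)·G(s) with c = 1 and G(s) = L{g(t)}.
L{sin(2t)} = 2/(s^2 + 4).

F(s) = 2*exp(-s)/(s^2 + 4)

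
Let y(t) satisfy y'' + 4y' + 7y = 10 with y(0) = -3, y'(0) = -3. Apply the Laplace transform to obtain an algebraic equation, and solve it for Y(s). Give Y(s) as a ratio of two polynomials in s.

Y(s) = (-3*s^2 - 15*s + 10)/(s^3 + 4*s^2 + 7*s)

Take the Laplace transform of both sides.
With L{y''} = s^2 Y - s·y(0) - y'(0) and L{y'} = sY - y(0), with y(0) = -3, y'(0) = -3: the LHS transforms to (s^2 + 4*s + 7)Y - (-3*s - 15).
The right side is L{10} = 10/s.
So (s^2 + 4*s + 7)Y = 10/s + (-3*s - 15).
Isolate Y and clear denominators.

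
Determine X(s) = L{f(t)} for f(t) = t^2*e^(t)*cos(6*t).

X(s) = 2*(s - 1)*(s^2 - 2*s - 107)/(s^2 - 2*s + 37)^3

L{cos(6t)} = s/(s^2 + 36).
Multiplying by e^(t) shifts s → s - 1, so L{e^(t)*cos(6*t)} = (s - 1)/((s - 1)^2 + 36).
Then apply L{t^2·g(t)} = (-1)^2 d^2/ds^2[G(s)] with G(s) = (s - 1)/((s - 1)^2 + 36):
differentiating 2 times and applying the sign gives 2*(s - 1)*(s^2 - 2*s - 107)/(s^2 - 2*s + 37)^3.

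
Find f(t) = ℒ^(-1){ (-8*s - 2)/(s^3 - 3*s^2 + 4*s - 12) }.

f(t) = -2*exp(3*t) - sin(2*t) + 2*cos(2*t)

Factor the denominator: s^3 - 3*s^2 + 4*s - 12 = (s - 3)*(s^2 + 4).
Partial fraction decomposition gives [-2/(s - 3)] + [2*s/(s^2 + 4)] + [-2/(s^2 + 4)].
Invert each term: -2/(s - 3) ↔ -2e^(3t); 2·s/(s^2 + 4) ↔ 2cos(2t); -1·2/(s^2 + 4) ↔ -sin(2t).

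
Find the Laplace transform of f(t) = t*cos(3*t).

(s - 3)*(s + 3)/(s^2 + 9)^2

L{cos(3t)} = s/(s^2 + 9).
Then apply L{t·g(t)} = -d/ds[G(s)] with G(s) = s/(s^2 + 9):
differentiating 1 time and applying the sign gives (s - 3)*(s + 3)/(s^2 + 9)^2.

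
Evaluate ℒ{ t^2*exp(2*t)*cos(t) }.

2*(s - 2)*(s^2 - 4*s + 1)/(s^2 - 4*s + 5)^3

L{cos(t)} = s/(s^2 + 1).
Multiplying by e^(2t) shifts s → s - 2, so L{exp(2*t)*cos(t)} = (s - 2)/((s - 2)^2 + 1).
Then apply L{t^2·g(t)} = (-1)^2 d^2/ds^2[G(s)] with G(s) = (s - 2)/((s - 2)^2 + 1):
differentiating 2 times and applying the sign gives 2*(s - 2)*(s^2 - 4*s + 1)/(s^2 - 4*s + 5)^3.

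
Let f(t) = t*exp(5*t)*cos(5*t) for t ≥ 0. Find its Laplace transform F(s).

L{cos(5t)} = s/(s^2 + 25).
Multiplying by e^(5t) shifts s → s - 5, so L{exp(5*t)*cos(5*t)} = (s - 5)/((s - 5)^2 + 25).
Then apply L{t·g(t)} = -d/ds[G(s)] with G(s) = (s - 5)/((s - 5)^2 + 25):
differentiating 1 time and applying the sign gives s*(s - 10)/(s^2 - 10*s + 50)^2.

F(s) = s*(s - 10)/(s^2 - 10*s + 50)^2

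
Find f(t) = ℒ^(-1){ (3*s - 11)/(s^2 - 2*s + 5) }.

Complete the square in the denominator: s^2 - 2*s + 5 = (s - 1)^2 + 2^2.
Split the numerator to match: 3*s - 11 = 3·(s - 1) - 4·2.
Invert each term: 3·(s - 1)/((s - 1)^2 + 4) ↔ 3e^(t)cos(2t); -4·2/((s - 1)^2 + 4) ↔ -4e^(t)sin(2t).

f(t) = -4*exp(t)*sin(2*t) + 3*exp(t)*cos(2*t)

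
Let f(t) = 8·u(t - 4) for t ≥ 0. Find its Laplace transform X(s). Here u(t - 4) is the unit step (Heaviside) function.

X(s) = 8*exp(-4*s)/s

By the second shifting theorem, L{u(t - c)·g(t - c)} = e^(-cs)·G(s) with c = 4 and G(s) = L{g(t)}.
L{8} = 8/s.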